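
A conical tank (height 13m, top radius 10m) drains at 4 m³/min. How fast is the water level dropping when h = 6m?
169/(900π) ≈ 0.05977 m/min

r/h = 10/13, so r = (10/13)h
V = (1/3)πr²h = (1/3)π((10/13)h)²h = (100/507)πh³
dV/dh = (100/169)πh²
dh/dt = (dV/dt)/(dV/dh) = -4/((100/169)π·6²) = -169/(900π) m/min
The level is dropping at 169/(900π) ≈ 0.05977 m/min.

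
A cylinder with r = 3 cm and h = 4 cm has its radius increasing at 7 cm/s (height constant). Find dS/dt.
140π cm²/s

S = 2πrh + 2πr² (lateral + bases)
dS/dt = (2πh + 4πr)·dr/dt = (2π·4 + 4π·3)·7
= 140π cm²/s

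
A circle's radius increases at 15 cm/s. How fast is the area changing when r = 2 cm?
60π cm²/s

A = πr²
dA/dt = 2πr · dr/dt = 2π(2)(15) = 60π cm²/s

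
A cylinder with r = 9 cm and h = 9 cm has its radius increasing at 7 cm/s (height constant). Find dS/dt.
378π cm²/s

S = 2πrh + 2πr² (lateral + bases)
dS/dt = (2πh + 4πr)·dr/dt = (2π·9 + 4π·9)·7
= 378π cm²/s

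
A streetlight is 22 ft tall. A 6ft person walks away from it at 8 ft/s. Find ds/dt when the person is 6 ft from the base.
3 ft/s

By similar triangles: 22/(x+s) = 6/s
Solving: s = 6x/16
ds/dt = 6/16 · dx/dt = 3/8 · 8 = 3 ft/s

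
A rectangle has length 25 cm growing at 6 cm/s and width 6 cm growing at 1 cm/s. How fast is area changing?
61 cm²/s

A = lw
dA/dt = w·dl/dt + l·dw/dt = 6·6 + 25·1 = 61 cm²/s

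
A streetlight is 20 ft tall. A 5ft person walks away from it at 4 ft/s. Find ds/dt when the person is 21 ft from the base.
4/3 ft/s

By similar triangles: 20/(x+s) = 5/s
Solving: s = 5x/15
ds/dt = 5/15 · dx/dt = 1/3 · 4 = 4/3 ft/s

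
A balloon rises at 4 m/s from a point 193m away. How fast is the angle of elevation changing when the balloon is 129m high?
0.014325 rad/s

tan(θ) = y/193
sec²(θ) · dθ/dt = (1/193) · dy/dt
dθ/dt = cos²(θ)/193 · 4 = 193/(193² + 129²) · 4
dθ/dt = 0.014325 rad/s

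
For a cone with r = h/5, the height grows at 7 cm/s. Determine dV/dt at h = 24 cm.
4032π/25 cm³/s

V = (1/3)π(h/5)²h = πh³/75
dV/dt = πh²/25 · 7
At h = 24: dV/dt = 4032π/25 cm³/s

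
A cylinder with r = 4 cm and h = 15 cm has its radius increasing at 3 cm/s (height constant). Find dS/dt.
138π cm²/s

S = 2πrh + 2πr² (lateral + bases)
dS/dt = (2πh + 4πr)·dr/dt = (2π·15 + 4π·4)·3
= 138π cm²/s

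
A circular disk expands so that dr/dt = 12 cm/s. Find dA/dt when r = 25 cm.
600π cm²/s

A = πr²
dA/dt = 2πr · dr/dt = 2π(25)(12) = 600π cm²/s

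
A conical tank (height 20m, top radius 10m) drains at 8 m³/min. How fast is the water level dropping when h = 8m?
1/(2π) ≈ 0.1592 m/min

r/h = 10/20, so r = (1/2)h
V = (1/3)πr²h = (1/3)π((1/2)h)²h = (1/12)πh³
dV/dh = (1/4)πh²
dh/dt = (dV/dt)/(dV/dh) = -8/((1/4)π·8²) = -1/(2π) m/min
The level is dropping at 1/(2π) ≈ 0.1592 m/min.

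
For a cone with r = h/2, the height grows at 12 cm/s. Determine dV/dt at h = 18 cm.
972π cm³/s

V = (1/3)π(h/2)²h = πh³/12
dV/dt = πh²/4 · 12
At h = 18: dV/dt = 972π cm³/s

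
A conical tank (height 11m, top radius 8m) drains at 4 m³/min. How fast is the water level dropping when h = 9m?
121/(1296π) ≈ 0.02972 m/min

r/h = 8/11, so r = (8/11)h
V = (1/3)πr²h = (1/3)π((8/11)h)²h = (64/363)πh³
dV/dh = (64/121)πh²
dh/dt = (dV/dt)/(dV/dh) = -4/((64/121)π·9²) = -121/(1296π) m/min
The level is dropping at 121/(1296π) ≈ 0.02972 m/min.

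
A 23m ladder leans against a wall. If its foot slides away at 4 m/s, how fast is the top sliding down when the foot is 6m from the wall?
24√493/493 ≈ 1.081 m/s

x² + y² = 23²
2x·dx/dt + 2y·dy/dt = 0
dy/dt = -x/y · dx/dt = -6/√493 · 4 = -24√493/493 m/s
The top is descending at 24√493/493 ≈ 1.081 m/s.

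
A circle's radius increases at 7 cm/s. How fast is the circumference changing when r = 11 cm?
14π cm/s

C = 2πr
dC/dt = 2π · dr/dt = 2π · 7 = 14π cm/s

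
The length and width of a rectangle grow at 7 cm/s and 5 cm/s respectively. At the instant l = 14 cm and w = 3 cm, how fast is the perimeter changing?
24 cm/s

P = 2(l + w)
dP/dt = 2(dl/dt + dw/dt) = 2(7 + 5) = 24 cm/s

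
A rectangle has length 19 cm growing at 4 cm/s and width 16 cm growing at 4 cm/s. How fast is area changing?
140 cm²/s

A = lw
dA/dt = w·dl/dt + l·dw/dt = 16·4 + 19·4 = 140 cm²/s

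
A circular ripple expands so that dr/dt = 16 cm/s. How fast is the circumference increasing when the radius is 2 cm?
32π cm/s

C = 2πr
dC/dt = 2π · dr/dt = 2π · 16 = 32π cm/s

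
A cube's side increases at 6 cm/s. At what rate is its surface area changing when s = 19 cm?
1368 cm²/s

A = 6s²
dA/dt = 12s · ds/dt = 12·19·6 = 1368 cm²/s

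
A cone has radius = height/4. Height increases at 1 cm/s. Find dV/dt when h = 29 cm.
841π/16 cm³/s

V = (1/3)π(h/4)²h = πh³/48
dV/dt = πh²/16 · 1
At h = 29: dV/dt = 841π/16 cm³/s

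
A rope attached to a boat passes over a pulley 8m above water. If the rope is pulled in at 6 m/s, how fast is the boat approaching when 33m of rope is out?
198√41/205 ≈ 6.184 m/s

rope² = x² + 8²
x = √(33² - 8²) = 5√41
dx/dt = (rope/x) · d(rope)/dt = (33/(5√41)) · (-6) = -198√41/205 m/s
The boat approaches at 198√41/205 ≈ 6.184 m/s.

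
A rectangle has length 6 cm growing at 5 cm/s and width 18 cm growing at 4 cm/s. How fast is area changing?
114 cm²/s

A = lw
dA/dt = w·dl/dt + l·dw/dt = 18·5 + 6·4 = 114 cm²/s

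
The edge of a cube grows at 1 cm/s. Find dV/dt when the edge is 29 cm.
2523 cm³/s

V = s³
dV/dt = 3s² · ds/dt = 3·29²·1 = 2523 cm³/s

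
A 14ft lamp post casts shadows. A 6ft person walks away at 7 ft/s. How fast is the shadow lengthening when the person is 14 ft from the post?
21/4 ft/s

By similar triangles: 14/(x+s) = 6/s
Solving: s = 6x/8
ds/dt = 6/8 · dx/dt = 3/4 · 7 = 21/4 ft/s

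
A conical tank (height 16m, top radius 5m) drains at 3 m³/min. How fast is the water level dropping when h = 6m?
64/(75π) ≈ 0.2716 m/min

r/h = 5/16, so r = (5/16)h
V = (1/3)πr²h = (1/3)π((5/16)h)²h = (25/768)πh³
dV/dh = (25/256)πh²
dh/dt = (dV/dt)/(dV/dh) = -3/((25/256)π·6²) = -64/(75π) m/min
The level is dropping at 64/(75π) ≈ 0.2716 m/min.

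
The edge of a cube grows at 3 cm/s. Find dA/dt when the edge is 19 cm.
684 cm²/s

A = 6s²
dA/dt = 12s · ds/dt = 12·19·3 = 684 cm²/s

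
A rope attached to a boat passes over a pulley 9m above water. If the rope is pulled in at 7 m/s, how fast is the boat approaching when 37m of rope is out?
37√322/92 ≈ 7.217 m/s

rope² = x² + 9²
x = √(37² - 9²) = 2√322
dx/dt = (rope/x) · d(rope)/dt = (37/(2√322)) · (-7) = -37√322/92 m/s
The boat approaches at 37√322/92 ≈ 7.217 m/s.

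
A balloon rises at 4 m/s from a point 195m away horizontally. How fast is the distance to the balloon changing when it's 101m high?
202√48226/24113 ≈ 1.84 m/s

z² = 195² + y²
z = √(195² + 101²) = √48226
dz/dt = y/z · dy/dt = 101/√48226 · 4 = 202√48226/24113 ≈ 1.84 m/s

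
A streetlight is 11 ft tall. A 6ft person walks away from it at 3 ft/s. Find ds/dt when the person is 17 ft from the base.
18/5 ft/s

By similar triangles: 11/(x+s) = 6/s
Solving: s = 6x/5
ds/dt = 6/5 · dx/dt = 6/5 · 3 = 18/5 ft/s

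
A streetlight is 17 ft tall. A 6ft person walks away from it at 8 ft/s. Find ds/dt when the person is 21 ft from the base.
48/11 ft/s

By similar triangles: 17/(x+s) = 6/s
Solving: s = 6x/11
ds/dt = 6/11 · dx/dt = 6/11 · 8 = 48/11 ft/s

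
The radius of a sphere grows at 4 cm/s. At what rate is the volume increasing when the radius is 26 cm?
10816π cm³/s

V = (4/3)πr³
dV/dt = dV/dr · dr/dt = 4πr² · 4
At r = 26: dV/dt = 10816π cm³/s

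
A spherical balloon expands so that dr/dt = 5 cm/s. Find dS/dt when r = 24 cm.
960π cm²/s

S = 4πr²
dS/dt = dS/dr · dr/dt = 8πr · 5
At r = 24: dS/dt = 960π cm²/s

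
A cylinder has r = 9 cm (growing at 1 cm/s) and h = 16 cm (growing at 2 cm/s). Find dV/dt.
450π cm³/s

V = πr²h
dV/dt = 2πrh·dr/dt + πr²·dh/dt
= 2π(9)(16)(1) + π(9)²(2)
= 450π cm³/s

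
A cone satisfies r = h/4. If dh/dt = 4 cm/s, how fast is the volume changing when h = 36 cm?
324π cm³/s

V = (1/3)π(h/4)²h = πh³/48
dV/dt = πh²/16 · 4
At h = 36: dV/dt = 324π cm³/s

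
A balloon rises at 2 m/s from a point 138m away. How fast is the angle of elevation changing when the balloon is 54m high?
0.012568 rad/s

tan(θ) = y/138
sec²(θ) · dθ/dt = (1/138) · dy/dt
dθ/dt = cos²(θ)/138 · 2 = 138/(138² + 54²) · 2
dθ/dt = 0.012568 rad/s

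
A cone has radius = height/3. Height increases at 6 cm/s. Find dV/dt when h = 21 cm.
294π cm³/s

V = (1/3)π(h/3)²h = πh³/27
dV/dt = πh²/9 · 6
At h = 21: dV/dt = 294π cm³/s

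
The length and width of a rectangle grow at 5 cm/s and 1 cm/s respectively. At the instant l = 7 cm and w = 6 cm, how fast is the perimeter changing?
12 cm/s

P = 2(l + w)
dP/dt = 2(dl/dt + dw/dt) = 2(5 + 1) = 12 cm/s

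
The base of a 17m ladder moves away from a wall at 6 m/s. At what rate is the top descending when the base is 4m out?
8√273/91 ≈ 1.453 m/s

x² + y² = 17²
2x·dx/dt + 2y·dy/dt = 0
dy/dt = -x/y · dx/dt = -4/√273 · 6 = -8√273/91 m/s
The top is descending at 8√273/91 ≈ 1.453 m/s.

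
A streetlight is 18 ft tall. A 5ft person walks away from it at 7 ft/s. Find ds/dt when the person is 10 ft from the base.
35/13 ft/s

By similar triangles: 18/(x+s) = 5/s
Solving: s = 5x/13
ds/dt = 5/13 · dx/dt = 5/13 · 7 = 35/13 ft/s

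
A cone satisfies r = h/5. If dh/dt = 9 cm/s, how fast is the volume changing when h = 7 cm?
441π/25 cm³/s

V = (1/3)π(h/5)²h = πh³/75
dV/dt = πh²/25 · 9
At h = 7: dV/dt = 441π/25 cm³/s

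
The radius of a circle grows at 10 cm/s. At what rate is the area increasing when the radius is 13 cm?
260π cm²/s

A = πr²
dA/dt = 2πr · dr/dt = 2π(13)(10) = 260π cm²/s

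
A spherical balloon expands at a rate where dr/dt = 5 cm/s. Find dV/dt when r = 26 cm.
13520π cm³/s

V = (4/3)πr³
dV/dt = dV/dr · dr/dt = 4πr² · 5
At r = 26: dV/dt = 13520π cm³/s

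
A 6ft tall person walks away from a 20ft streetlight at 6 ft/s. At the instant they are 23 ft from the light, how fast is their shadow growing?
18/7 ft/s

By similar triangles: 20/(x+s) = 6/s
Solving: s = 6x/14
ds/dt = 6/14 · dx/dt = 3/7 · 6 = 18/7 ft/s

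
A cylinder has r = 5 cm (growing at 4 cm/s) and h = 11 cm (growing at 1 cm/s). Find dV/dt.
465π cm³/s

V = πr²h
dV/dt = 2πrh·dr/dt + πr²·dh/dt
= 2π(5)(11)(4) + π(5)²(1)
= 465π cm³/s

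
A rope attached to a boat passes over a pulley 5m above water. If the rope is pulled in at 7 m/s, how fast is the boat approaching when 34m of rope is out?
238√1131/1131 ≈ 7.077 m/s

rope² = x² + 5²
x = √(34² - 5²) = √1131
dx/dt = (rope/x) · d(rope)/dt = (34/√1131) · (-7) = -238√1131/1131 m/s
The boat approaches at 238√1131/1131 ≈ 7.077 m/s.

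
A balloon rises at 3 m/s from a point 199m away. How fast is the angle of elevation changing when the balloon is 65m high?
0.013622 rad/s

tan(θ) = y/199
sec²(θ) · dθ/dt = (1/199) · dy/dt
dθ/dt = cos²(θ)/199 · 3 = 199/(199² + 65²) · 3
dθ/dt = 0.013622 rad/s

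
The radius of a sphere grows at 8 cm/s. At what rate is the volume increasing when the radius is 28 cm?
25088π cm³/s

V = (4/3)πr³
dV/dt = dV/dr · dr/dt = 4πr² · 8
At r = 28: dV/dt = 25088π cm³/s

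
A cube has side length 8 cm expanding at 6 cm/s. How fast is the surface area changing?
576 cm²/s

A = 6s²
dA/dt = 12s · ds/dt = 12·8·6 = 576 cm²/s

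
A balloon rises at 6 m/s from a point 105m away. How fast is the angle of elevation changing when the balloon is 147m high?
0.019305 rad/s

tan(θ) = y/105
sec²(θ) · dθ/dt = (1/105) · dy/dt
dθ/dt = cos²(θ)/105 · 6 = 105/(105² + 147²) · 6
dθ/dt = 0.019305 rad/s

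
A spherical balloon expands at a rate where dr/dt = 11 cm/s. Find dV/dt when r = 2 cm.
176π cm³/s

V = (4/3)πr³
dV/dt = dV/dr · dr/dt = 4πr² · 11
At r = 2: dV/dt = 176π cm³/s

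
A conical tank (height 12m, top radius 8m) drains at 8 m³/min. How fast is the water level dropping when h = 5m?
18/(25π) ≈ 0.2292 m/min

r/h = 8/12, so r = (2/3)h
V = (1/3)πr²h = (1/3)π((2/3)h)²h = (4/27)πh³
dV/dh = (4/9)πh²
dh/dt = (dV/dt)/(dV/dh) = -8/((4/9)π·5²) = -18/(25π) m/min
The level is dropping at 18/(25π) ≈ 0.2292 m/min.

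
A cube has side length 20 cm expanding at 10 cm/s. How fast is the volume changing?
12000 cm³/s

V = s³
dV/dt = 3s² · ds/dt = 3·20²·10 = 12000 cm³/s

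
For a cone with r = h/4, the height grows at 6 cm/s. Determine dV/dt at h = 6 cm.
27π/2 cm³/s

V = (1/3)π(h/4)²h = πh³/48
dV/dt = πh²/16 · 6
At h = 6: dV/dt = 27π/2 cm³/s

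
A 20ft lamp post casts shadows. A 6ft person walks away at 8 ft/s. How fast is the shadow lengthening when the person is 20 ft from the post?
24/7 ft/s

By similar triangles: 20/(x+s) = 6/s
Solving: s = 6x/14
ds/dt = 6/14 · dx/dt = 3/7 · 8 = 24/7 ft/s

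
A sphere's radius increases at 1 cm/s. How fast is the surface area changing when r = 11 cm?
88π cm²/s

S = 4πr²
dS/dt = dS/dr · dr/dt = 8πr · 1
At r = 11: dS/dt = 88π cm²/s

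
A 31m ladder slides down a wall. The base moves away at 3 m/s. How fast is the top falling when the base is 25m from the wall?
25√21/28 ≈ 4.092 m/s

x² + y² = 31²
2x·dx/dt + 2y·dy/dt = 0
dy/dt = -x/y · dx/dt = -25/(4√21) · 3 = -25√21/28 m/s
The top is descending at 25√21/28 ≈ 4.092 m/s.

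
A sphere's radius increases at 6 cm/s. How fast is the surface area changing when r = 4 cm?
192π cm²/s

S = 4πr²
dS/dt = dS/dr · dr/dt = 8πr · 6
At r = 4: dS/dt = 192π cm²/s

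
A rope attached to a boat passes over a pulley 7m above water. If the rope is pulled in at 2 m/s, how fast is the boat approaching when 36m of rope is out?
72√1247/1247 ≈ 2.039 m/s

rope² = x² + 7²
x = √(36² - 7²) = √1247
dx/dt = (rope/x) · d(rope)/dt = (36/√1247) · (-2) = -72√1247/1247 m/s
The boat approaches at 72√1247/1247 ≈ 2.039 m/s.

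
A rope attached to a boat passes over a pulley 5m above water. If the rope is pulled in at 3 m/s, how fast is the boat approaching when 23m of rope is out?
23√14/28 ≈ 3.074 m/s

rope² = x² + 5²
x = √(23² - 5²) = 6√14
dx/dt = (rope/x) · d(rope)/dt = (23/(6√14)) · (-3) = -23√14/28 m/s
The boat approaches at 23√14/28 ≈ 3.074 m/s.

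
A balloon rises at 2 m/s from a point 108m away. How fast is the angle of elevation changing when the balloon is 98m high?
0.010156 rad/s

tan(θ) = y/108
sec²(θ) · dθ/dt = (1/108) · dy/dt
dθ/dt = cos²(θ)/108 · 2 = 108/(108² + 98²) · 2
dθ/dt = 0.010156 rad/s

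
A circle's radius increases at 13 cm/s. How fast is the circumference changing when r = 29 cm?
26π cm/s

C = 2πr
dC/dt = 2π · dr/dt = 2π · 13 = 26π cm/s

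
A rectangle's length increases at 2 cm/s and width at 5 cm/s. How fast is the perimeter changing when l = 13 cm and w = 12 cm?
14 cm/s

P = 2(l + w)
dP/dt = 2(dl/dt + dw/dt) = 2(2 + 5) = 14 cm/s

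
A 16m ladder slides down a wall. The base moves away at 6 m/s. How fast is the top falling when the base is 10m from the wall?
10√39/13 ≈ 4.804 m/s

x² + y² = 16²
2x·dx/dt + 2y·dy/dt = 0
dy/dt = -x/y · dx/dt = -10/(2√39) · 6 = -10√39/13 m/s
The top is descending at 10√39/13 ≈ 4.804 m/s.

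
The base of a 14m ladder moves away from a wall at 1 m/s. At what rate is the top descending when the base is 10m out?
5√6/12 ≈ 1.021 m/s

x² + y² = 14²
2x·dx/dt + 2y·dy/dt = 0
dy/dt = -x/y · dx/dt = -10/(4√6) · 1 = -5√6/12 m/s
The top is descending at 5√6/12 ≈ 1.021 m/s.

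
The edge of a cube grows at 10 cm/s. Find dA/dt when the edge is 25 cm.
3000 cm²/s

A = 6s²
dA/dt = 12s · ds/dt = 12·25·10 = 3000 cm²/s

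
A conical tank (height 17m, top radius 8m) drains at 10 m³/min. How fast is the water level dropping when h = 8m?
1445/(2048π) ≈ 0.2246 m/min

r/h = 8/17, so r = (8/17)h
V = (1/3)πr²h = (1/3)π((8/17)h)²h = (64/867)πh³
dV/dh = (64/289)πh²
dh/dt = (dV/dt)/(dV/dh) = -10/((64/289)π·8²) = -1445/(2048π) m/min
The level is dropping at 1445/(2048π) ≈ 0.2246 m/min.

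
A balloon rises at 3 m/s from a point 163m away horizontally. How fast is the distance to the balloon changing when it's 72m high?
216√31753/31753 ≈ 1.212 m/s

z² = 163² + y²
z = √(163² + 72²) = √31753
dz/dt = y/z · dy/dt = 72/√31753 · 3 = 216√31753/31753 ≈ 1.212 m/s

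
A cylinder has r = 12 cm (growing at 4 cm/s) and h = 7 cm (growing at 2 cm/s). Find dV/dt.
960π cm³/s

V = πr²h
dV/dt = 2πrh·dr/dt + πr²·dh/dt
= 2π(12)(7)(4) + π(12)²(2)
= 960π cm³/s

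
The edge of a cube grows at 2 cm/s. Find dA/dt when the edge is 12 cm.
288 cm²/s

A = 6s²
dA/dt = 12s · ds/dt = 12·12·2 = 288 cm²/s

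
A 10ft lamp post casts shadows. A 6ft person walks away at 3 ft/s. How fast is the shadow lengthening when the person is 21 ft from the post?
9/2 ft/s

By similar triangles: 10/(x+s) = 6/s
Solving: s = 6x/4
ds/dt = 6/4 · dx/dt = 3/2 · 3 = 9/2 ft/s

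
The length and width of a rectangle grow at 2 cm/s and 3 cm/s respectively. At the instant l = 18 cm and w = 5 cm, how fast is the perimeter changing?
10 cm/s

P = 2(l + w)
dP/dt = 2(dl/dt + dw/dt) = 2(2 + 3) = 10 cm/s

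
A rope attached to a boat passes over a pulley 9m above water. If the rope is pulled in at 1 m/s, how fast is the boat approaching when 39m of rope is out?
13√10/40 ≈ 1.028 m/s

rope² = x² + 9²
x = √(39² - 9²) = 12√10
dx/dt = (rope/x) · d(rope)/dt = (39/(12√10)) · (-1) = -13√10/40 m/s
The boat approaches at 13√10/40 ≈ 1.028 m/s.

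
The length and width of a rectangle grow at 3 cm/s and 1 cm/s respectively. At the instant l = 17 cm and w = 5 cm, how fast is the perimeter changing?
8 cm/s

P = 2(l + w)
dP/dt = 2(dl/dt + dw/dt) = 2(3 + 1) = 8 cm/s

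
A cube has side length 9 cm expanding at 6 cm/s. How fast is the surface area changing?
648 cm²/s

A = 6s²
dA/dt = 12s · ds/dt = 12·9·6 = 648 cm²/s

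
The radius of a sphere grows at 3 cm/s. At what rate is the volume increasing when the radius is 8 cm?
768π cm³/s

V = (4/3)πr³
dV/dt = dV/dr · dr/dt = 4πr² · 3
At r = 8: dV/dt = 768π cm³/s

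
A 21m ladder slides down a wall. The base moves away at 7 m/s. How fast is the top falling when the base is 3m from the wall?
7√3/12 ≈ 1.01 m/s

x² + y² = 21²
2x·dx/dt + 2y·dy/dt = 0
dy/dt = -x/y · dx/dt = -3/(12√3) · 7 = -7√3/12 m/s
The top is descending at 7√3/12 ≈ 1.01 m/s.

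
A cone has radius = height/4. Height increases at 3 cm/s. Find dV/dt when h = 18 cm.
243π/4 cm³/s

V = (1/3)π(h/4)²h = πh³/48
dV/dt = πh²/16 · 3
At h = 18: dV/dt = 243π/4 cm³/s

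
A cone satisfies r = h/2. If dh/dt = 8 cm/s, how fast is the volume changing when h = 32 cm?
2048π cm³/s

V = (1/3)π(h/2)²h = πh³/12
dV/dt = πh²/4 · 8
At h = 32: dV/dt = 2048π cm³/s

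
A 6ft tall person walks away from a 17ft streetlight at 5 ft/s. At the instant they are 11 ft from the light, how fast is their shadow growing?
30/11 ft/s

By similar triangles: 17/(x+s) = 6/s
Solving: s = 6x/11
ds/dt = 6/11 · dx/dt = 6/11 · 5 = 30/11 ft/s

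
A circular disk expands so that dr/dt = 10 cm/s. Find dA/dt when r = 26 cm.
520π cm²/s

A = πr²
dA/dt = 2πr · dr/dt = 2π(26)(10) = 520π cm²/s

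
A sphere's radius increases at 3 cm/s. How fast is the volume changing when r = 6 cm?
432π cm³/s

V = (4/3)πr³
dV/dt = dV/dr · dr/dt = 4πr² · 3
At r = 6: dV/dt = 432π cm³/s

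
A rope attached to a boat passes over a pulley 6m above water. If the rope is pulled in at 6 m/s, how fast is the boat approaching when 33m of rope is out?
22√13/13 ≈ 6.102 m/s

rope² = x² + 6²
x = √(33² - 6²) = 9√13
dx/dt = (rope/x) · d(rope)/dt = (33/(9√13)) · (-6) = -22√13/13 m/s
The boat approaches at 22√13/13 ≈ 6.102 m/s.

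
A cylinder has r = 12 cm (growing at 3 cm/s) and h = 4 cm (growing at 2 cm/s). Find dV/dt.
576π cm³/s

V = πr²h
dV/dt = 2πrh·dr/dt + πr²·dh/dt
= 2π(12)(4)(3) + π(12)²(2)
= 576π cm³/s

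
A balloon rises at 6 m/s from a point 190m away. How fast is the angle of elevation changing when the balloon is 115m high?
0.023112 rad/s

tan(θ) = y/190
sec²(θ) · dθ/dt = (1/190) · dy/dt
dθ/dt = cos²(θ)/190 · 6 = 190/(190² + 115²) · 6
dθ/dt = 0.023112 rad/s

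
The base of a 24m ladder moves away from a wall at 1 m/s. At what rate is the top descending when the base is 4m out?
√35/35 ≈ 0.169 m/s

x² + y² = 24²
2x·dx/dt + 2y·dy/dt = 0
dy/dt = -x/y · dx/dt = -4/(4√35) · 1 = -√35/35 m/s
The top is descending at √35/35 ≈ 0.169 m/s.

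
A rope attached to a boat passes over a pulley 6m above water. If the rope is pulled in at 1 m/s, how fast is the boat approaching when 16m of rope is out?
8√55/55 ≈ 1.079 m/s

rope² = x² + 6²
x = √(16² - 6²) = 2√55
dx/dt = (rope/x) · d(rope)/dt = (16/(2√55)) · (-1) = -8√55/55 m/s
The boat approaches at 8√55/55 ≈ 1.079 m/s.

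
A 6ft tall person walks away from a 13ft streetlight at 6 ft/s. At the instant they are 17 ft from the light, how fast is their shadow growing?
36/7 ft/s

By similar triangles: 13/(x+s) = 6/s
Solving: s = 6x/7
ds/dt = 6/7 · dx/dt = 6/7 · 6 = 36/7 ft/s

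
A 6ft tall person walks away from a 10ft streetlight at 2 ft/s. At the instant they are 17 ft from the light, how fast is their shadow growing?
3 ft/s

By similar triangles: 10/(x+s) = 6/s
Solving: s = 6x/4
ds/dt = 6/4 · dx/dt = 3/2 · 2 = 3 ft/s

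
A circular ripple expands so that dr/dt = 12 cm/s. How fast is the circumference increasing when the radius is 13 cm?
24π cm/s

C = 2πr
dC/dt = 2π · dr/dt = 2π · 12 = 24π cm/s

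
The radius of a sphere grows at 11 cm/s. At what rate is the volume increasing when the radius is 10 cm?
4400π cm³/s

V = (4/3)πr³
dV/dt = dV/dr · dr/dt = 4πr² · 11
At r = 10: dV/dt = 4400π cm³/s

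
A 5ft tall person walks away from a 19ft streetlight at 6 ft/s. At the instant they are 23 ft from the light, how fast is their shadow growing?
15/7 ft/s

By similar triangles: 19/(x+s) = 5/s
Solving: s = 5x/14
ds/dt = 5/14 · dx/dt = 5/14 · 6 = 15/7 ft/s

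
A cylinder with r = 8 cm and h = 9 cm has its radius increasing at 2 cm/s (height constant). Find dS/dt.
100π cm²/s

S = 2πrh + 2πr² (lateral + bases)
dS/dt = (2πh + 4πr)·dr/dt = (2π·9 + 4π·8)·2
= 100π cm²/s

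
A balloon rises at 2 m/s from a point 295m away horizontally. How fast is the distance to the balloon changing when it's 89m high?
89√94946/47473 ≈ 0.5777 m/s

z² = 295² + y²
z = √(295² + 89²) = √94946
dz/dt = y/z · dy/dt = 89/√94946 · 2 = 89√94946/47473 ≈ 0.5777 m/s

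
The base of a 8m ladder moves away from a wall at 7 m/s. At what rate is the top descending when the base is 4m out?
7√3/3 ≈ 4.041 m/s

x² + y² = 8²
2x·dx/dt + 2y·dy/dt = 0
dy/dt = -x/y · dx/dt = -4/(4√3) · 7 = -7√3/3 m/s
The top is descending at 7√3/3 ≈ 4.041 m/s.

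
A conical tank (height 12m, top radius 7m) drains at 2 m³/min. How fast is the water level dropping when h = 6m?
8/(49π) ≈ 0.05197 m/min

r/h = 7/12, so r = (7/12)h
V = (1/3)πr²h = (1/3)π((7/12)h)²h = (49/432)πh³
dV/dh = (49/144)πh²
dh/dt = (dV/dt)/(dV/dh) = -2/((49/144)π·6²) = -8/(49π) m/min
The level is dropping at 8/(49π) ≈ 0.05197 m/min.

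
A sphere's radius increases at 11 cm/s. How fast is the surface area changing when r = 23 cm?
2024π cm²/s

S = 4πr²
dS/dt = dS/dr · dr/dt = 8πr · 11
At r = 23: dS/dt = 2024π cm²/s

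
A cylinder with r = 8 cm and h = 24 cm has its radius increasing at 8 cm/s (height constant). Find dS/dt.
640π cm²/s

S = 2πrh + 2πr² (lateral + bases)
dS/dt = (2πh + 4πr)·dr/dt = (2π·24 + 4π·8)·8
= 640π cm²/s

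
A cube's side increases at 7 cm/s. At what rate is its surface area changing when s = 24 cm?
2016 cm²/s

A = 6s²
dA/dt = 12s · ds/dt = 12·24·7 = 2016 cm²/s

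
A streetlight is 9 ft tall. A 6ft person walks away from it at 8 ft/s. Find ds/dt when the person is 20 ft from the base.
16 ft/s

By similar triangles: 9/(x+s) = 6/s
Solving: s = 6x/3
ds/dt = 6/3 · dx/dt = 2 · 8 = 16 ft/s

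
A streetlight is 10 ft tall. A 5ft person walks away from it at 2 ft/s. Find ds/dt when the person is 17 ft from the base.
2 ft/s

By similar triangles: 10/(x+s) = 5/s
Solving: s = 5x/5
ds/dt = 5/5 · dx/dt = 1 · 2 = 2 ft/s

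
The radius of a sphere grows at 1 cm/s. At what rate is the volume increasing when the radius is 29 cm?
3364π cm³/s

V = (4/3)πr³
dV/dt = dV/dr · dr/dt = 4πr² · 1
At r = 29: dV/dt = 3364π cm³/s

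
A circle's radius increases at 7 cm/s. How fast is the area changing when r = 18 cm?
252π cm²/s

A = πr²
dA/dt = 2πr · dr/dt = 2π(18)(7) = 252π cm²/s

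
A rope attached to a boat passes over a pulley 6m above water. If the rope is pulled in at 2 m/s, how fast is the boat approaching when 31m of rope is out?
62√37/185 ≈ 2.039 m/s

rope² = x² + 6²
x = √(31² - 6²) = 5√37
dx/dt = (rope/x) · d(rope)/dt = (31/(5√37)) · (-2) = -62√37/185 m/s
The boat approaches at 62√37/185 ≈ 2.039 m/s.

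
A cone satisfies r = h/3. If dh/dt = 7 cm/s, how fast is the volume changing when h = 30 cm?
700π cm³/s

V = (1/3)π(h/3)²h = πh³/27
dV/dt = πh²/9 · 7
At h = 30: dV/dt = 700π cm³/s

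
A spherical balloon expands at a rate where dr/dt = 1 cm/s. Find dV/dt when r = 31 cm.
3844π cm³/s

V = (4/3)πr³
dV/dt = dV/dr · dr/dt = 4πr² · 1
At r = 31: dV/dt = 3844π cm³/s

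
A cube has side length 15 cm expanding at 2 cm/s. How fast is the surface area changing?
360 cm²/s

A = 6s²
dA/dt = 12s · ds/dt = 12·15·2 = 360 cm²/s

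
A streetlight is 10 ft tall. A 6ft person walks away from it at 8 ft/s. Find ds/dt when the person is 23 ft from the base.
12 ft/s

By similar triangles: 10/(x+s) = 6/s
Solving: s = 6x/4
ds/dt = 6/4 · dx/dt = 3/2 · 8 = 12 ft/s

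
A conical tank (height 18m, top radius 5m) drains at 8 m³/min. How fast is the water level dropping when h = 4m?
162/(25π) ≈ 2.063 m/min

r/h = 5/18, so r = (5/18)h
V = (1/3)πr²h = (1/3)π((5/18)h)²h = (25/972)πh³
dV/dh = (25/324)πh²
dh/dt = (dV/dt)/(dV/dh) = -8/((25/324)π·4²) = -162/(25π) m/min
The level is dropping at 162/(25π) ≈ 2.063 m/min.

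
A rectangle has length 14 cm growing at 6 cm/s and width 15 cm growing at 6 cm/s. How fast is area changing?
174 cm²/s

A = lw
dA/dt = w·dl/dt + l·dw/dt = 15·6 + 14·6 = 174 cm²/s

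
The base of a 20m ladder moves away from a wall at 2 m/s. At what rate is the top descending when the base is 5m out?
2√15/15 ≈ 0.5164 m/s

x² + y² = 20²
2x·dx/dt + 2y·dy/dt = 0
dy/dt = -x/y · dx/dt = -5/(5√15) · 2 = -2√15/15 m/s
The top is descending at 2√15/15 ≈ 0.5164 m/s.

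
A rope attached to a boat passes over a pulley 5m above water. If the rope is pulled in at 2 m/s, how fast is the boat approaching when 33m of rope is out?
33√266/266 ≈ 2.023 m/s

rope² = x² + 5²
x = √(33² - 5²) = 2√266
dx/dt = (rope/x) · d(rope)/dt = (33/(2√266)) · (-2) = -33√266/266 m/s
The boat approaches at 33√266/266 ≈ 2.023 m/s.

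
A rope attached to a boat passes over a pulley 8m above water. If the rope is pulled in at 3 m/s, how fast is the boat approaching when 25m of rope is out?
25√561/187 ≈ 3.167 m/s

rope² = x² + 8²
x = √(25² - 8²) = √561
dx/dt = (rope/x) · d(rope)/dt = (25/√561) · (-3) = -25√561/187 m/s
The boat approaches at 25√561/187 ≈ 3.167 m/s.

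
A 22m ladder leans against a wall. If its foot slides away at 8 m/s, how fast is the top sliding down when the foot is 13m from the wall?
104√35/105 ≈ 5.86 m/s

x² + y² = 22²
2x·dx/dt + 2y·dy/dt = 0
dy/dt = -x/y · dx/dt = -13/(3√35) · 8 = -104√35/105 m/s
The top is descending at 104√35/105 ≈ 5.86 m/s.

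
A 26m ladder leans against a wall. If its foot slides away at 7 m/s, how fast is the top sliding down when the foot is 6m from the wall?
21√10/40 ≈ 1.66 m/s

x² + y² = 26²
2x·dx/dt + 2y·dy/dt = 0
dy/dt = -x/y · dx/dt = -6/(8√10) · 7 = -21√10/40 m/s
The top is descending at 21√10/40 ≈ 1.66 m/s.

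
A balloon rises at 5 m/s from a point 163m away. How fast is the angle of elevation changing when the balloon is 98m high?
0.022531 rad/s

tan(θ) = y/163
sec²(θ) · dθ/dt = (1/163) · dy/dt
dθ/dt = cos²(θ)/163 · 5 = 163/(163² + 98²) · 5
dθ/dt = 0.022531 rad/s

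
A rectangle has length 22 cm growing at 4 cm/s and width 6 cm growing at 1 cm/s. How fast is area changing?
46 cm²/s

A = lw
dA/dt = w·dl/dt + l·dw/dt = 6·4 + 22·1 = 46 cm²/s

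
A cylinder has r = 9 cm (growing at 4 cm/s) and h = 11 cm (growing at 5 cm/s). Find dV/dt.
1197π cm³/s

V = πr²h
dV/dt = 2πrh·dr/dt + πr²·dh/dt
= 2π(9)(11)(4) + π(9)²(5)
= 1197π cm³/s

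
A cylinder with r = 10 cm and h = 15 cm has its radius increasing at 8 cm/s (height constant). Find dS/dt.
560π cm²/s

S = 2πrh + 2πr² (lateral + bases)
dS/dt = (2πh + 4πr)·dr/dt = (2π·15 + 4π·10)·8
= 560π cm²/s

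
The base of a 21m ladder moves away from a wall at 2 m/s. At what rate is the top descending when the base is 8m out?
16√377/377 ≈ 0.824 m/s

x² + y² = 21²
2x·dx/dt + 2y·dy/dt = 0
dy/dt = -x/y · dx/dt = -8/√377 · 2 = -16√377/377 m/s
The top is descending at 16√377/377 ≈ 0.824 m/s.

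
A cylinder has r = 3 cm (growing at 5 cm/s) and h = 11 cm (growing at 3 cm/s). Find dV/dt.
357π cm³/s

V = πr²h
dV/dt = 2πrh·dr/dt + πr²·dh/dt
= 2π(3)(11)(5) + π(3)²(3)
= 357π cm³/s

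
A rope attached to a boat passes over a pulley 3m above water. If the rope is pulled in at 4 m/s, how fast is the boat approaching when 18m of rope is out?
24√35/35 ≈ 4.057 m/s

rope² = x² + 3²
x = √(18² - 3²) = 3√35
dx/dt = (rope/x) · d(rope)/dt = (18/(3√35)) · (-4) = -24√35/35 m/s
The boat approaches at 24√35/35 ≈ 4.057 m/s.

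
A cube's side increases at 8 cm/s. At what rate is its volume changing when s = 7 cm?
1176 cm³/s

V = s³
dV/dt = 3s² · ds/dt = 3·7²·8 = 1176 cm³/s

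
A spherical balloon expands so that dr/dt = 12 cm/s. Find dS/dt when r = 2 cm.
192π cm²/s

S = 4πr²
dS/dt = dS/dr · dr/dt = 8πr · 12
At r = 2: dS/dt = 192π cm²/s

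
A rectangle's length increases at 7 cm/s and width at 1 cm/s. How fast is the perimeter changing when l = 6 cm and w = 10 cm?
16 cm/s

P = 2(l + w)
dP/dt = 2(dl/dt + dw/dt) = 2(7 + 1) = 16 cm/s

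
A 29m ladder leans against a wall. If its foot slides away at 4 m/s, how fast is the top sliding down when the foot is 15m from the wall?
15√154/77 ≈ 2.417 m/s

x² + y² = 29²
2x·dx/dt + 2y·dy/dt = 0
dy/dt = -x/y · dx/dt = -15/(2√154) · 4 = -15√154/77 m/s
The top is descending at 15√154/77 ≈ 2.417 m/s.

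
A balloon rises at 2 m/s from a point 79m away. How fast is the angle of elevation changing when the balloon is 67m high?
0.014725 rad/s

tan(θ) = y/79
sec²(θ) · dθ/dt = (1/79) · dy/dt
dθ/dt = cos²(θ)/79 · 2 = 79/(79² + 67²) · 2
dθ/dt = 0.014725 rad/s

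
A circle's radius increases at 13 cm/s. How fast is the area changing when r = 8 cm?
208π cm²/s

A = πr²
dA/dt = 2πr · dr/dt = 2π(8)(13) = 208π cm²/s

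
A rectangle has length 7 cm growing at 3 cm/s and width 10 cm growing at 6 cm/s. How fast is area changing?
72 cm²/s

A = lw
dA/dt = w·dl/dt + l·dw/dt = 10·3 + 7·6 = 72 cm²/s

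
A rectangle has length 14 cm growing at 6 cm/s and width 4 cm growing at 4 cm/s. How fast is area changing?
80 cm²/s

A = lw
dA/dt = w·dl/dt + l·dw/dt = 4·6 + 14·4 = 80 cm²/s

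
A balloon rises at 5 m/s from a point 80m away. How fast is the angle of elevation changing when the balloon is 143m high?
0.014898 rad/s

tan(θ) = y/80
sec²(θ) · dθ/dt = (1/80) · dy/dt
dθ/dt = cos²(θ)/80 · 5 = 80/(80² + 143²) · 5
dθ/dt = 0.014898 rad/s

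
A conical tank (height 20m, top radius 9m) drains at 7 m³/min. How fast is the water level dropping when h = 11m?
2800/(9801π) ≈ 0.09094 m/min

r/h = 9/20, so r = (9/20)h
V = (1/3)πr²h = (1/3)π((9/20)h)²h = (27/400)πh³
dV/dh = (81/400)πh²
dh/dt = (dV/dt)/(dV/dh) = -7/((81/400)π·11²) = -2800/(9801π) m/min
The level is dropping at 2800/(9801π) ≈ 0.09094 m/min.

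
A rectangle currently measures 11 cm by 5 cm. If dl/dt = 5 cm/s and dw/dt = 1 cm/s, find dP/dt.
12 cm/s

P = 2(l + w)
dP/dt = 2(dl/dt + dw/dt) = 2(5 + 1) = 12 cm/s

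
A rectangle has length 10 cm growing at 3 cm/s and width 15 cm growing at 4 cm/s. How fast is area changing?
85 cm²/s

A = lw
dA/dt = w·dl/dt + l·dw/dt = 15·3 + 10·4 = 85 cm²/s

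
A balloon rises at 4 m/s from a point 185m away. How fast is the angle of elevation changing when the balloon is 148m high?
0.013184 rad/s

tan(θ) = y/185
sec²(θ) · dθ/dt = (1/185) · dy/dt
dθ/dt = cos²(θ)/185 · 4 = 185/(185² + 148²) · 4
dθ/dt = 0.013184 rad/s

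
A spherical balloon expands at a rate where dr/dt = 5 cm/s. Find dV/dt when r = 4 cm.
320π cm³/s

V = (4/3)πr³
dV/dt = dV/dr · dr/dt = 4πr² · 5
At r = 4: dV/dt = 320π cm³/s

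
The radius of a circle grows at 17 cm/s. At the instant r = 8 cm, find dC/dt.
34π cm/s

C = 2πr
dC/dt = 2π · dr/dt = 2π · 17 = 34π cm/s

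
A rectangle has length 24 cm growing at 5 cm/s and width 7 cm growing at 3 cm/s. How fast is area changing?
107 cm²/s

A = lw
dA/dt = w·dl/dt + l·dw/dt = 7·5 + 24·3 = 107 cm²/s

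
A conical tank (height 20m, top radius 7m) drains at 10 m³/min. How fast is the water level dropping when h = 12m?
250/(441π) ≈ 0.1804 m/min

r/h = 7/20, so r = (7/20)h
V = (1/3)πr²h = (1/3)π((7/20)h)²h = (49/1200)πh³
dV/dh = (49/400)πh²
dh/dt = (dV/dt)/(dV/dh) = -10/((49/400)π·12²) = -250/(441π) m/min
The level is dropping at 250/(441π) ≈ 0.1804 m/min.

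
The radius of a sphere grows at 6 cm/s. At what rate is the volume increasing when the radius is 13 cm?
4056π cm³/s

V = (4/3)πr³
dV/dt = dV/dr · dr/dt = 4πr² · 6
At r = 13: dV/dt = 4056π cm³/s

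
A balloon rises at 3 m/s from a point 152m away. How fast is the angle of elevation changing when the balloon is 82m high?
0.015288 rad/s

tan(θ) = y/152
sec²(θ) · dθ/dt = (1/152) · dy/dt
dθ/dt = cos²(θ)/152 · 3 = 152/(152² + 82²) · 3
dθ/dt = 0.015288 rad/s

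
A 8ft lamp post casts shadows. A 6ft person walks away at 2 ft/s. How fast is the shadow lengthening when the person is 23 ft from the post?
6 ft/s

By similar triangles: 8/(x+s) = 6/s
Solving: s = 6x/2
ds/dt = 6/2 · dx/dt = 3 · 2 = 6 ft/s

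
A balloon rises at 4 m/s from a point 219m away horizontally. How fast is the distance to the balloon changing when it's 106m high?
424√59197/59197 ≈ 1.743 m/s

z² = 219² + y²
z = √(219² + 106²) = √59197
dz/dt = y/z · dy/dt = 106/√59197 · 4 = 424√59197/59197 ≈ 1.743 m/s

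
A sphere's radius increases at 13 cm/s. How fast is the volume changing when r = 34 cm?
60112π cm³/s

V = (4/3)πr³
dV/dt = dV/dr · dr/dt = 4πr² · 13
At r = 34: dV/dt = 60112π cm³/s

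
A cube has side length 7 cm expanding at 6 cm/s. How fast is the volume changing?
882 cm³/s

V = s³
dV/dt = 3s² · ds/dt = 3·7²·6 = 882 cm³/s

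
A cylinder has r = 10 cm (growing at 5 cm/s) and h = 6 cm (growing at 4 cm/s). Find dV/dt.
1000π cm³/s

V = πr²h
dV/dt = 2πrh·dr/dt + πr²·dh/dt
= 2π(10)(6)(5) + π(10)²(4)
= 1000π cm³/s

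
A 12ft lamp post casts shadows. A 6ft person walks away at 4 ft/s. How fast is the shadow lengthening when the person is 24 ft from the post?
4 ft/s

By similar triangles: 12/(x+s) = 6/s
Solving: s = 6x/6
ds/dt = 6/6 · dx/dt = 1 · 4 = 4 ft/s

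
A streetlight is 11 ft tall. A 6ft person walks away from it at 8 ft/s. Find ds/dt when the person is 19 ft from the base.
48/5 ft/s

By similar triangles: 11/(x+s) = 6/s
Solving: s = 6x/5
ds/dt = 6/5 · dx/dt = 6/5 · 8 = 48/5 ft/s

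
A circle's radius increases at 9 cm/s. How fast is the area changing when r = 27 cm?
486π cm²/s

A = πr²
dA/dt = 2πr · dr/dt = 2π(27)(9) = 486π cm²/s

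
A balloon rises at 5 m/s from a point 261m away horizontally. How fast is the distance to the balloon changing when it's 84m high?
140√8353/8353 ≈ 1.532 m/s

z² = 261² + y²
z = √(261² + 84²) = 3√8353
dz/dt = y/z · dy/dt = 84/(3√8353) · 5 = 140√8353/8353 ≈ 1.532 m/s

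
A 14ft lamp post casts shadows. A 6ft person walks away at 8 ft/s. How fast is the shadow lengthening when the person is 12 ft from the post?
6 ft/s

By similar triangles: 14/(x+s) = 6/s
Solving: s = 6x/8
ds/dt = 6/8 · dx/dt = 3/4 · 8 = 6 ft/s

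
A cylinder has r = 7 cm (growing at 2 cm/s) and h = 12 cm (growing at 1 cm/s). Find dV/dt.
385π cm³/s

V = πr²h
dV/dt = 2πrh·dr/dt + πr²·dh/dt
= 2π(7)(12)(2) + π(7)²(1)
= 385π cm³/s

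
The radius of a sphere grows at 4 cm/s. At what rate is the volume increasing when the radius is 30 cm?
14400π cm³/s

V = (4/3)πr³
dV/dt = dV/dr · dr/dt = 4πr² · 4
At r = 30: dV/dt = 14400π cm³/s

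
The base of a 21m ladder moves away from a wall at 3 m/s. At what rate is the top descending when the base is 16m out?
48√185/185 ≈ 3.529 m/s

x² + y² = 21²
2x·dx/dt + 2y·dy/dt = 0
dy/dt = -x/y · dx/dt = -16/√185 · 3 = -48√185/185 m/s
The top is descending at 48√185/185 ≈ 3.529 m/s.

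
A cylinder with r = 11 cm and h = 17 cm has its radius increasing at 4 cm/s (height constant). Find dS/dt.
312π cm²/s

S = 2πrh + 2πr² (lateral + bases)
dS/dt = (2πh + 4πr)·dr/dt = (2π·17 + 4π·11)·4
= 312π cm²/s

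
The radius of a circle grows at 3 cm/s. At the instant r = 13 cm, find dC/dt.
6π cm/s

C = 2πr
dC/dt = 2π · dr/dt = 2π · 3 = 6π cm/s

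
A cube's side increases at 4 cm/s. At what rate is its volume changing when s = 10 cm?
1200 cm³/s

V = s³
dV/dt = 3s² · ds/dt = 3·10²·4 = 1200 cm³/s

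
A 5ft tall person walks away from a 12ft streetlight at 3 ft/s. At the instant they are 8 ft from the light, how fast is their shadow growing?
15/7 ft/s

By similar triangles: 12/(x+s) = 5/s
Solving: s = 5x/7
ds/dt = 5/7 · dx/dt = 5/7 · 3 = 15/7 ft/s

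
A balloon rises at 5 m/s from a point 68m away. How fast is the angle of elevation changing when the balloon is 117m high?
0.018566 rad/s

tan(θ) = y/68
sec²(θ) · dθ/dt = (1/68) · dy/dt
dθ/dt = cos²(θ)/68 · 5 = 68/(68² + 117²) · 5
dθ/dt = 0.018566 rad/s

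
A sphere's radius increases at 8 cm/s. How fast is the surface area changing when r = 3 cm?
192π cm²/s

S = 4πr²
dS/dt = dS/dr · dr/dt = 8πr · 8
At r = 3: dS/dt = 192π cm²/s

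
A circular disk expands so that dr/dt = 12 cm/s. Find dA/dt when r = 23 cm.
552π cm²/s

A = πr²
dA/dt = 2πr · dr/dt = 2π(23)(12) = 552π cm²/s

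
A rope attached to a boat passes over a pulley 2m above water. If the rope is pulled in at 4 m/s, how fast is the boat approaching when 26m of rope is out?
13√42/21 ≈ 4.012 m/s

rope² = x² + 2²
x = √(26² - 2²) = 4√42
dx/dt = (rope/x) · d(rope)/dt = (26/(4√42)) · (-4) = -13√42/21 m/s
The boat approaches at 13√42/21 ≈ 4.012 m/s.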